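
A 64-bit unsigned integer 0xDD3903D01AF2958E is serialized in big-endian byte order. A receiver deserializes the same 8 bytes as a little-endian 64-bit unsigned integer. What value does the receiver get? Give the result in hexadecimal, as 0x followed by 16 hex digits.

Stored big-endian, the bytes at ascending addresses are DD 39 03 D0 1A F2 95 8E.
Read back as little-endian, the first byte is least significant, giving 0x8E95F21AD00339DD.

0x8E95F21AD00339DD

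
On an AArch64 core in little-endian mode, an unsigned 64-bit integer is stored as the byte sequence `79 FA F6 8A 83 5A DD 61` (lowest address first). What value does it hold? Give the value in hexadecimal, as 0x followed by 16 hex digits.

0x61DD5A838AF6FA79

Little-endian stores the least-significant byte at the lowest address.
Reassemble most-significant byte first: 61 DD 5A 83 8A F6 FA 79 → 0x61DD5A838AF6FA79.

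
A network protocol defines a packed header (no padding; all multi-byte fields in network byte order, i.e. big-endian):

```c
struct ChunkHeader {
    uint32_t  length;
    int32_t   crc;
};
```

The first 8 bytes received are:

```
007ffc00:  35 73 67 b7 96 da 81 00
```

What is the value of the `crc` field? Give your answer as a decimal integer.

`crc` follows `length` (4 bytes), so it starts at byte offset 4 and occupies 4 bytes.
Bytes at offsets 4..7: 96 DA 81 00.
Big-endian stores the most-significant byte at the lowest address.
The bytes are already most-significant first: 0x96DA8100.
Top bit is set, so as a signed 32-bit value this is 0x96DA8100 − 2^32 = -1764065024.

-1764065024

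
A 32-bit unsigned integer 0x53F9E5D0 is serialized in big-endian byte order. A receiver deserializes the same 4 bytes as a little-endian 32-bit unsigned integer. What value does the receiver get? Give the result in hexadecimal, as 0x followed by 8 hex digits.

0xD0E5F953

Stored big-endian, the bytes at ascending addresses are 53 F9 E5 D0.
Read back as little-endian, the first byte is least significant, giving 0xD0E5F953.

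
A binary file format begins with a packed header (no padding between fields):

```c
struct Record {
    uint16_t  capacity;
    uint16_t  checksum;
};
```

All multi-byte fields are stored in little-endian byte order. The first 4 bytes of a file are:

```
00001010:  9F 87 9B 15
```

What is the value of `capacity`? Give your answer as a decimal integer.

`capacity` is the first field, at byte offset 0, occupying 2 bytes.
Bytes at offsets 0..1: 9F 87.
Little-endian stores the least-significant byte at the lowest address.
Reassemble most-significant byte first: 87 9F → 0x879F.
0x879F = 34719.

34719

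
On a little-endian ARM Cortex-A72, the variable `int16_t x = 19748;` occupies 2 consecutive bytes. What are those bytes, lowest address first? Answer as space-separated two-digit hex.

24 4D

19748 in hexadecimal, padded to 16 bits, is 0x4D24.
Split into bytes (most-significant first): 4D 24.
Little-endian stores the least-significant byte at the lowest address.
So at ascending addresses the bytes are 24 4D.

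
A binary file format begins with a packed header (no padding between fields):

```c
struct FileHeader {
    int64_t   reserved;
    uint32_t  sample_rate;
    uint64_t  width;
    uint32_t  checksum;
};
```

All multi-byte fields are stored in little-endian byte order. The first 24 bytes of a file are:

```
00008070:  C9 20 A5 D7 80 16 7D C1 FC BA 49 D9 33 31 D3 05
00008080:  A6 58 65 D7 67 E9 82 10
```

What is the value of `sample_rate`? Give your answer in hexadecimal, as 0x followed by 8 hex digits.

0xD949BAFC

`sample_rate` follows `reserved` (8 bytes), so it starts at byte offset 8 and occupies 4 bytes.
Bytes at offsets 8..11: FC BA 49 D9.
Little-endian: lowest address holds the least-significant byte.
Reassemble most-significant byte first: D9 49 BA FC → 0xD949BAFC.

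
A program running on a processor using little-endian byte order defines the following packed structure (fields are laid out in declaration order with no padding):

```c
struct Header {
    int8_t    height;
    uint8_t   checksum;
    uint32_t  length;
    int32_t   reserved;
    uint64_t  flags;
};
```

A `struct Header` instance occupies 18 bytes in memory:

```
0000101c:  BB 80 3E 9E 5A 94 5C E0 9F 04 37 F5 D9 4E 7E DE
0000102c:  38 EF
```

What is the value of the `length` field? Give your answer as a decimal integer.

2488966718

`length` follows `height` (1 B), `checksum` (1 B), so it starts at offset 1 + 1 = 2 and occupies 4 bytes.
Bytes at offsets 2..5: 3E 9E 5A 94.
Little-endian: lowest address holds the least-significant byte.
Reassemble most-significant byte first: 94 5A 9E 3E → 0x945A9E3E.
0x945A9E3E = 2488966718.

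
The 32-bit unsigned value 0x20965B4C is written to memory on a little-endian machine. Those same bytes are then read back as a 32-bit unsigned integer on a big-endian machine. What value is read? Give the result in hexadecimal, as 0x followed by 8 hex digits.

Stored little-endian, the bytes at ascending addresses are 4C 5B 96 20.
Read back as big-endian, the last byte is least significant, giving 0x4C5B9620.

0x4C5B9620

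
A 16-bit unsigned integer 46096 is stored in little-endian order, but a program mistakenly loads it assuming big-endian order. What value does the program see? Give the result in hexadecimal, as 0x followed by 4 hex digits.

0x10B4

46096 in 16-bit hexadecimal is 0xB410.
Stored little-endian, the bytes at ascending addresses are 10 B4.
Read back as big-endian, the last byte is least significant, giving 0x10B4.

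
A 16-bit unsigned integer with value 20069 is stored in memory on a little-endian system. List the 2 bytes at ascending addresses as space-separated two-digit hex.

20069 in hexadecimal, padded to 16 bits, is 0x4E65.
Split into bytes (most-significant first): 4E 65.
Little-endian stores the least-significant byte at the lowest address.
So at ascending addresses the bytes are 65 4E.

65 4E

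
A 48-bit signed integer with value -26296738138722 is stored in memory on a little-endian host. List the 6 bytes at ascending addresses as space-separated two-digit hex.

9E B5 43 50 15 E8

Two's complement of -26296738138722 in 48 bits: 26296738138722 = 0x17EAAFBC4A62; invert → 0xE8155043B59D; add 1 → 0xE8155043B59E.
Split into bytes (most-significant first): E8 15 50 43 B5 9E.
Little-endian: lowest address holds the least-significant byte.
So at ascending addresses the bytes are 9E B5 43 50 15 E8.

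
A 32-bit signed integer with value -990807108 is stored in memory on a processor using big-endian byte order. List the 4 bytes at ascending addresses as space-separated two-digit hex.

C4 F1 7B BC

Two's complement of -990807108 in 32 bits: 990807108 = 0x3B0E8444; invert → 0xC4F17BBB; add 1 → 0xC4F17BBC.
Split into bytes (most-significant first): C4 F1 7B BC.
Big-endian: lowest address holds the most-significant byte.
So the memory order matches the most-significant-first order: C4 F1 7B BC.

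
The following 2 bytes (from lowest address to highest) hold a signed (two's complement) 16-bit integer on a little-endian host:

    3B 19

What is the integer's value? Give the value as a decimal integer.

6459

Little-endian: lowest address holds the least-significant byte.
Reassemble most-significant byte first: 19 3B → 0x193B.
0x193B = 6459.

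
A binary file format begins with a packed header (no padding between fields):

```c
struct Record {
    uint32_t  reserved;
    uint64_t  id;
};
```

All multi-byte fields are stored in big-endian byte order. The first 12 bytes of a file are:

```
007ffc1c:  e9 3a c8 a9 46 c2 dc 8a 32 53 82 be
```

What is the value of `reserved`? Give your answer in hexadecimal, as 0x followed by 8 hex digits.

0xE93AC8A9

`reserved` is the first field, at byte offset 0, occupying 4 bytes.
Bytes at offsets 0..3: E9 3A C8 A9.
Big-endian: lowest address holds the most-significant byte.
The bytes are already most-significant first: 0xE93AC8A9.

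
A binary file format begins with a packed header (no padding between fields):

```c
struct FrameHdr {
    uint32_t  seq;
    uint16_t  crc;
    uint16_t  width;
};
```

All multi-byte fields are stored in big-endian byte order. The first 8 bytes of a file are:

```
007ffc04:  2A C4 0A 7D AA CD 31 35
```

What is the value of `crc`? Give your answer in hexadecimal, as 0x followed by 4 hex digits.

0xAACD

`crc` follows `seq` (4 bytes), so it starts at byte offset 4 and occupies 2 bytes.
Bytes at offsets 4..5: AA CD.
In big-endian order the high byte comes first in memory.
The bytes are already most-significant first: 0xAACD.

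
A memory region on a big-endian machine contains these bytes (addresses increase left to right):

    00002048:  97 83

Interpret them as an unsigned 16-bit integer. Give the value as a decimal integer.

Big-endian stores the most-significant byte at the lowest address.
The bytes are already most-significant first: 0x9783.
0x9783 = 38787.

38787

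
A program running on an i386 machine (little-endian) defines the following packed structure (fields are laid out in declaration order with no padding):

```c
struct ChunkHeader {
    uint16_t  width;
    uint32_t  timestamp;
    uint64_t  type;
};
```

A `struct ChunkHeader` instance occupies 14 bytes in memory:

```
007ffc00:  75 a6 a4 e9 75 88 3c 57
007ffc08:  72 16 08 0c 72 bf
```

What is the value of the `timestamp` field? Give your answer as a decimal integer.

2289428900

`timestamp` follows `width` (2 bytes), so it starts at byte offset 2 and occupies 4 bytes.
Bytes at offsets 2..5: A4 E9 75 88.
In little-endian order the low byte comes first in memory.
Reassemble most-significant byte first: 88 75 E9 A4 → 0x8875E9A4.
0x8875E9A4 = 2289428900.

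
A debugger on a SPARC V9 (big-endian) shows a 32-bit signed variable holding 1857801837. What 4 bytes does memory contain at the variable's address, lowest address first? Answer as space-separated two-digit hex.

1857801837 in hexadecimal, padded to 32 bits, is 0x6EBBCE6D.
Split into bytes (most-significant first): 6E BB CE 6D.
In big-endian order the high byte comes first in memory.
So the memory order matches the most-significant-first order: 6E BB CE 6D.

6E BB CE 6D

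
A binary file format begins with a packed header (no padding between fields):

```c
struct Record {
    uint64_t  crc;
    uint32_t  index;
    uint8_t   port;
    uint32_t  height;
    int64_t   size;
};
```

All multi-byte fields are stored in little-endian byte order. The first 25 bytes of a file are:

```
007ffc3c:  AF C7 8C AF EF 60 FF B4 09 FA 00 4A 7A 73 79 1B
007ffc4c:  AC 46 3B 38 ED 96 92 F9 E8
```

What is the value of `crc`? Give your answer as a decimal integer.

13042249628446934959

`crc` is the first field, at byte offset 0, occupying 8 bytes.
Bytes at offsets 0..7: AF C7 8C AF EF 60 FF B4.
Little-endian: lowest address holds the least-significant byte.
Reassemble most-significant byte first: B4 FF 60 EF AF 8C C7 AF → 0xB4FF60EFAF8CC7AF.
0xB4FF60EFAF8CC7AF = 13042249628446934959.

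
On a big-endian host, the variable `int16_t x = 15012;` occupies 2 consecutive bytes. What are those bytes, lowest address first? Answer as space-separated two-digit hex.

3A A4

15012 in hexadecimal, padded to 16 bits, is 0x3AA4.
Split into bytes (most-significant first): 3A A4.
Big-endian stores the most-significant byte at the lowest address.
So the memory order matches the most-significant-first order: 3A A4.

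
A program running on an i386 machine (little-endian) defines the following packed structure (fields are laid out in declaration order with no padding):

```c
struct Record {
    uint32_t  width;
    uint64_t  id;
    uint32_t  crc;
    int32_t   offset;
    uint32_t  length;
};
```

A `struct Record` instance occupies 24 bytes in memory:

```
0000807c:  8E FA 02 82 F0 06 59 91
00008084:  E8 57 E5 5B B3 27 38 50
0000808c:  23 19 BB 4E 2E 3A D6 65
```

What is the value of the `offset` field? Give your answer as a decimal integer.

`offset` follows `width` (4 B), `id` (8 B), `crc` (4 B), so it starts at offset 4 + 8 + 4 = 16 and occupies 4 bytes.
Bytes at offsets 16..19: 23 19 BB 4E.
Little-endian stores the least-significant byte at the lowest address.
Reassemble most-significant byte first: 4E BB 19 23 → 0x4EBB1923.
0x4EBB1923 = 1320884515.

1320884515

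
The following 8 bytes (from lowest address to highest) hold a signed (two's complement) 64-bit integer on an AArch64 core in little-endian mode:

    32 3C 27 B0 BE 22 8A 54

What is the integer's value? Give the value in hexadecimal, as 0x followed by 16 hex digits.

Little-endian stores the least-significant byte at the lowest address.
Reassemble most-significant byte first: 54 8A 22 BE B0 27 3C 32 → 0x548A22BEB0273C32.

0x548A22BEB0273C32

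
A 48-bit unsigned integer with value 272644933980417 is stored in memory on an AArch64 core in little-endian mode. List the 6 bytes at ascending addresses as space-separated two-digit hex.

01 91 70 18 F8 F7

272644933980417 in hexadecimal, padded to 48 bits, is 0xF7F818709101.
Split into bytes (most-significant first): F7 F8 18 70 91 01.
In little-endian order the low byte comes first in memory.
So at ascending addresses the bytes are 01 91 70 18 F8 F7.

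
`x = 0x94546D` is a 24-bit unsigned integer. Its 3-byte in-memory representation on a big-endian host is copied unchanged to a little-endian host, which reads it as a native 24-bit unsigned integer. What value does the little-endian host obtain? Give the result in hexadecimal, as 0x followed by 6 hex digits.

0x6D5494

Stored big-endian, the bytes at ascending addresses are 94 54 6D.
Read back as little-endian, the first byte is least significant, giving 0x6D5494.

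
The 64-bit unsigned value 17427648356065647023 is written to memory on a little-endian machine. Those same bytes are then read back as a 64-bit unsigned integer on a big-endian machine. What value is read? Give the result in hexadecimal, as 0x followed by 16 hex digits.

0xAF99B61DD871DBF1

17427648356065647023 in 64-bit hexadecimal is 0xF1DB71D81DB699AF.
Stored little-endian, the bytes at ascending addresses are AF 99 B6 1D D8 71 DB F1.
Read back as big-endian, the last byte is least significant, giving 0xAF99B61DD871DBF1.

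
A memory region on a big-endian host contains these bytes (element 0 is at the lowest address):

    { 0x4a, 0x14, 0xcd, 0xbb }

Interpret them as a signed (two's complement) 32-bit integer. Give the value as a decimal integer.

Big-endian: lowest address holds the most-significant byte.
The bytes are already most-significant first: 0x4A14CDBB.
0x4A14CDBB = 1242877371.

1242877371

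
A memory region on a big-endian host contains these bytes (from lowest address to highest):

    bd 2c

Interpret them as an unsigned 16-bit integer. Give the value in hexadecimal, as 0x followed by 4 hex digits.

0xBD2C

Big-endian: lowest address holds the most-significant byte.
The bytes are already most-significant first: 0xBD2C.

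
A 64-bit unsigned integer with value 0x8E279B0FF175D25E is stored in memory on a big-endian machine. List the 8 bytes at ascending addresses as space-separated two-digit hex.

Split into bytes (most-significant first): 8E 27 9B 0F F1 75 D2 5E.
Big-endian: lowest address holds the most-significant byte.
So the memory order matches the most-significant-first order: 8E 27 9B 0F F1 75 D2 5E.

8E 27 9B 0F F1 75 D2 5E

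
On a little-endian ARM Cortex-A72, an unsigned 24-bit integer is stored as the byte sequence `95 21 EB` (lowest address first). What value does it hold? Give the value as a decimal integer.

15409557

Little-endian stores the least-significant byte at the lowest address.
Reassemble most-significant byte first: EB 21 95 → 0xEB2195.
0xEB2195 = 15409557.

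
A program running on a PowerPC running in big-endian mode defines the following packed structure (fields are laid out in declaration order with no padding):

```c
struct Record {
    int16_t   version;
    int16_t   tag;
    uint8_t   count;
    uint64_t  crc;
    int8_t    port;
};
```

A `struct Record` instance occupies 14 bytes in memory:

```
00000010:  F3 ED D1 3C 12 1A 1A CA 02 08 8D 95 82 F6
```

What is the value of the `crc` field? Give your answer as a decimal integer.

1881037904462845314

`crc` follows `version` (2 B), `tag` (2 B), `count` (1 B), so it starts at offset 2 + 2 + 1 = 5 and occupies 8 bytes.
Bytes at offsets 5..12: 1A 1A CA 02 08 8D 95 82.
In big-endian order the high byte comes first in memory.
The bytes are already most-significant first: 0x1A1ACA02088D9582.
0x1A1ACA02088D9582 = 1881037904462845314.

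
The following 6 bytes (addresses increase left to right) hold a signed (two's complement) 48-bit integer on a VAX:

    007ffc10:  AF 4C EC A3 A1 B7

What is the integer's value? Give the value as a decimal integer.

In little-endian order the low byte comes first in memory.
Reassemble most-significant byte first: B7 A1 A3 EC 4C AF → 0xB7A1A3EC4CAF.
Top bit is set, so as a signed 48-bit value this is 0xB7A1A3EC4CAF − 2^48 = -79570108920657.

-79570108920657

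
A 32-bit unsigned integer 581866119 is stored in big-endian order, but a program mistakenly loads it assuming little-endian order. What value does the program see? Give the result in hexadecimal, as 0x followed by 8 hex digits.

581866119 in 32-bit hexadecimal is 0x22AE9287.
Stored big-endian, the bytes at ascending addresses are 22 AE 92 87.
Read back as little-endian, the first byte is least significant, giving 0x8792AE22.

0x8792AE22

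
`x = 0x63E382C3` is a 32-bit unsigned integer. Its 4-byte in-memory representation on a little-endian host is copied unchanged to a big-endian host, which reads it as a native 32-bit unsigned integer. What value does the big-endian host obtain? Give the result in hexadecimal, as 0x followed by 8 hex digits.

Stored little-endian, the bytes at ascending addresses are C3 82 E3 63.
Read back as big-endian, the last byte is least significant, giving 0xC382E363.

0xC382E363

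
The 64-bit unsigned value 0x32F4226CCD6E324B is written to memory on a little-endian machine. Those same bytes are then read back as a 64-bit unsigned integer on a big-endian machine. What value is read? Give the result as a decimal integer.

5418515130241709106

Stored little-endian, the bytes at ascending addresses are 4B 32 6E CD 6C 22 F4 32.
Read back as big-endian, the last byte is least significant, giving 0x4B326ECD6C22F432.
0x4B326ECD6C22F432 = 5418515130241709106.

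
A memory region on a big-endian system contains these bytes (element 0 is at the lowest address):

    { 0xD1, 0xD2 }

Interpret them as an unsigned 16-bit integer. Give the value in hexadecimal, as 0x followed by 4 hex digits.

Big-endian stores the most-significant byte at the lowest address.
The bytes are already most-significant first: 0xD1D2.

0xD1D2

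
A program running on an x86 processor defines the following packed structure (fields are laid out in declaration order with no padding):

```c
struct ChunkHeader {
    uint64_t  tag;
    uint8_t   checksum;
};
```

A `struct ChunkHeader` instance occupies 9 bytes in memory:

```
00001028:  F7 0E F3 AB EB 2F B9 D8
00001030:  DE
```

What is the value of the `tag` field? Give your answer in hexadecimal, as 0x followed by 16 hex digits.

0xD8B92FEBABF30EF7

`tag` is the first field, at byte offset 0, occupying 8 bytes.
Bytes at offsets 0..7: F7 0E F3 AB EB 2F B9 D8.
In little-endian order the low byte comes first in memory.
Reassemble most-significant byte first: D8 B9 2F EB AB F3 0E F7 → 0xD8B92FEBABF30EF7.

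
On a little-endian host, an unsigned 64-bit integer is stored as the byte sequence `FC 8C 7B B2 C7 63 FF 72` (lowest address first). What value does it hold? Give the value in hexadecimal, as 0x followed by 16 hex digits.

Little-endian: lowest address holds the least-significant byte.
Reassemble most-significant byte first: 72 FF 63 C7 B2 7B 8C FC → 0x72FF63C7B27B8CFC.

0x72FF63C7B27B8CFC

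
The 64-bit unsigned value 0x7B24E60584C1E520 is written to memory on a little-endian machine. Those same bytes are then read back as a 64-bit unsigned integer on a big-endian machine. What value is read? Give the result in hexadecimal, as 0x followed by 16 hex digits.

0x20E5C18405E6247B

Stored little-endian, the bytes at ascending addresses are 20 E5 C1 84 05 E6 24 7B.
Read back as big-endian, the last byte is least significant, giving 0x20E5C18405E6247B.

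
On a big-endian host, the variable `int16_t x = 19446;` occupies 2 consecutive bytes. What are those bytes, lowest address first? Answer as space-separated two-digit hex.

4B F6

19446 in hexadecimal, padded to 16 bits, is 0x4BF6.
Split into bytes (most-significant first): 4B F6.
Big-endian: lowest address holds the most-significant byte.
So the memory order matches the most-significant-first order: 4B F6.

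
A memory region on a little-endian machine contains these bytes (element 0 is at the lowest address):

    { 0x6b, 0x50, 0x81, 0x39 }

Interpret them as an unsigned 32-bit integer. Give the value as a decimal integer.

964776043

In little-endian order the low byte comes first in memory.
Reassemble most-significant byte first: 39 81 50 6B → 0x3981506B.
0x3981506B = 964776043.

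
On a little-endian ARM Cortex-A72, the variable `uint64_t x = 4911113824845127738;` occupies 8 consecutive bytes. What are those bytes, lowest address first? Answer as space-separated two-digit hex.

4911113824845127738 in hexadecimal, padded to 64 bits, is 0x4427C800E567603A.
Split into bytes (most-significant first): 44 27 C8 00 E5 67 60 3A.
In little-endian order the low byte comes first in memory.
So at ascending addresses the bytes are 3A 60 67 E5 00 C8 27 44.

3A 60 67 E5 00 C8 27 44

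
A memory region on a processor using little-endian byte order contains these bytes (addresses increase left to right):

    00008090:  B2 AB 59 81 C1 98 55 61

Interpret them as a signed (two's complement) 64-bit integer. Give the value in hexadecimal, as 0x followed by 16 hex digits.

0x615598C18159ABB2

Little-endian: lowest address holds the least-significant byte.
Reassemble most-significant byte first: 61 55 98 C1 81 59 AB B2 → 0x615598C18159ABB2.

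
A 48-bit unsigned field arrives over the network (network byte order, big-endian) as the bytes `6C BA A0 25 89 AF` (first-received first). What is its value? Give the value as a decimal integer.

In big-endian order the high byte comes first in memory.
The bytes are already most-significant first: 0x6CBAA02589AF.
0x6CBAA02589AF = 119548806531503.

119548806531503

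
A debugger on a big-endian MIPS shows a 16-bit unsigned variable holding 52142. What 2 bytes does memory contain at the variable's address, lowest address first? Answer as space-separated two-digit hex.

52142 in hexadecimal, padded to 16 bits, is 0xCBAE.
Split into bytes (most-significant first): CB AE.
In big-endian order the high byte comes first in memory.
So the memory order matches the most-significant-first order: CB AE.

CB AE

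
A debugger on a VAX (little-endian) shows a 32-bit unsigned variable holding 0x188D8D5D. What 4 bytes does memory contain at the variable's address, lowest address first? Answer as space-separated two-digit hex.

5D 8D 8D 18

Split into bytes (most-significant first): 18 8D 8D 5D.
Little-endian stores the least-significant byte at the lowest address.
So at ascending addresses the bytes are 5D 8D 8D 18.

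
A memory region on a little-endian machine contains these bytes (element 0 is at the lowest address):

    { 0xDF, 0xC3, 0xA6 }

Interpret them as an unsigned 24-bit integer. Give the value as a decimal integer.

10929119

In little-endian order the low byte comes first in memory.
Reassemble most-significant byte first: A6 C3 DF → 0xA6C3DF.
0xA6C3DF = 10929119.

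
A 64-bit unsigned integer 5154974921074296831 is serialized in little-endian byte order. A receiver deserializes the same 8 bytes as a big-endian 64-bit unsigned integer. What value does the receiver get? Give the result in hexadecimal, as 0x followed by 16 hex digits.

5154974921074296831 in 64-bit hexadecimal is 0x478A2660E4AE47FF.
Stored little-endian, the bytes at ascending addresses are FF 47 AE E4 60 26 8A 47.
Read back as big-endian, the last byte is least significant, giving 0xFF47AEE460268A47.

0xFF47AEE460268A47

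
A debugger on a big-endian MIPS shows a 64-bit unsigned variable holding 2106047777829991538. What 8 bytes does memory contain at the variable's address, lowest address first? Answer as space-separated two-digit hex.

1D 3A 2F 4B AD 8E B4 72

2106047777829991538 in hexadecimal, padded to 64 bits, is 0x1D3A2F4BAD8EB472.
Split into bytes (most-significant first): 1D 3A 2F 4B AD 8E B4 72.
In big-endian order the high byte comes first in memory.
So the memory order matches the most-significant-first order: 1D 3A 2F 4B AD 8E B4 72.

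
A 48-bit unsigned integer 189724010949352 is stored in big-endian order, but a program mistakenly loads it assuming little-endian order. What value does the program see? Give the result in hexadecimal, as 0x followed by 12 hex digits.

0xE82A47908DAC

189724010949352 in 48-bit hexadecimal is 0xAC8D90472AE8.
Stored big-endian, the bytes at ascending addresses are AC 8D 90 47 2A E8.
Read back as little-endian, the first byte is least significant, giving 0xE82A47908DAC.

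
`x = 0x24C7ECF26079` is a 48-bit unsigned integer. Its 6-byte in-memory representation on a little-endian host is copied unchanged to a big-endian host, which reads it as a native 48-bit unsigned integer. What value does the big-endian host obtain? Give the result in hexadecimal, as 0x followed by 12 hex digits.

Stored little-endian, the bytes at ascending addresses are 79 60 F2 EC C7 24.
Read back as big-endian, the last byte is least significant, giving 0x7960F2ECC724.

0x7960F2ECC724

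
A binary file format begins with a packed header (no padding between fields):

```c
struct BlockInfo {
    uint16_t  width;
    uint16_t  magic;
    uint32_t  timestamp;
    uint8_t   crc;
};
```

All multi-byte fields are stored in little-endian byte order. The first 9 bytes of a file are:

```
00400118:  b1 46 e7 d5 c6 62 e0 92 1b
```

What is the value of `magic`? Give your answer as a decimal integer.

`magic` follows `width` (2 bytes), so it starts at byte offset 2 and occupies 2 bytes.
Bytes at offsets 2..3: E7 D5.
In little-endian order the low byte comes first in memory.
Reassemble most-significant byte first: D5 E7 → 0xD5E7.
0xD5E7 = 54759.

54759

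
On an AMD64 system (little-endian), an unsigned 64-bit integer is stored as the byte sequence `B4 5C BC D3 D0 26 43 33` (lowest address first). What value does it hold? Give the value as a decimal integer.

3693838797721328820

Little-endian: lowest address holds the least-significant byte.
Reassemble most-significant byte first: 33 43 26 D0 D3 BC 5C B4 → 0x334326D0D3BC5CB4.
0x334326D0D3BC5CB4 = 3693838797721328820.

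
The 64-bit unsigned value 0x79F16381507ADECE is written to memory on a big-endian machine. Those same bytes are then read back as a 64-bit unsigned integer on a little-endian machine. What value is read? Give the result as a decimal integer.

Stored big-endian, the bytes at ascending addresses are 79 F1 63 81 50 7A DE CE.
Read back as little-endian, the first byte is least significant, giving 0xCEDE7A508163F179.
0xCEDE7A508163F179 = 14906486302829703545.

14906486302829703545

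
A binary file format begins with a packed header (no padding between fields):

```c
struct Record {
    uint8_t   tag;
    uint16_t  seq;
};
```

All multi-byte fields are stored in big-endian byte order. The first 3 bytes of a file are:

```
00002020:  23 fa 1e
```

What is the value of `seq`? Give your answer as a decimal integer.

`seq` follows `tag` (1 byte), so it starts at byte offset 1 and occupies 2 bytes.
Bytes at offsets 1..2: FA 1E.
Big-endian: lowest address holds the most-significant byte.
The bytes are already most-significant first: 0xFA1E.
0xFA1E = 64030.

64030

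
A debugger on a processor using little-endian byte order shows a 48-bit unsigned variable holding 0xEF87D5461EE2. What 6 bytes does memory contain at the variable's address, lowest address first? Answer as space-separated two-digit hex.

E2 1E 46 D5 87 EF

Split into bytes (most-significant first): EF 87 D5 46 1E E2.
Little-endian: lowest address holds the least-significant byte.
So at ascending addresses the bytes are E2 1E 46 D5 87 EF.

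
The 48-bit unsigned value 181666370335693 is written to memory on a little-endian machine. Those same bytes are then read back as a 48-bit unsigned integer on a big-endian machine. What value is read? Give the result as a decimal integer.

181666370335693 in 48-bit hexadecimal is 0xA5397F78B3CD.
Stored little-endian, the bytes at ascending addresses are CD B3 78 7F 39 A5.
Read back as big-endian, the last byte is least significant, giving 0xCDB3787F39A5.
0xCDB3787F39A5 = 226170704443813.

226170704443813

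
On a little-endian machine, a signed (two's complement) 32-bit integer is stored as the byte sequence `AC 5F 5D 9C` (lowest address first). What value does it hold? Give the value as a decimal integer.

-1671602260

Little-endian: lowest address holds the least-significant byte.
Reassemble most-significant byte first: 9C 5D 5F AC → 0x9C5D5FAC.
Top bit is set, so as a signed 32-bit value this is 0x9C5D5FAC − 2^32 = -1671602260.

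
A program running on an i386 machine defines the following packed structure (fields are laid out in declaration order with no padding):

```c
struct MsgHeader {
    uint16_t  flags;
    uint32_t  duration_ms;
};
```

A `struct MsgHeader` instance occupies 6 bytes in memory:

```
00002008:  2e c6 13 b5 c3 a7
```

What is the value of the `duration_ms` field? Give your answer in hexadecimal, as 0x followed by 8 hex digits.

0xA7C3B513

`duration_ms` follows `flags` (2 bytes), so it starts at byte offset 2 and occupies 4 bytes.
Bytes at offsets 2..5: 13 B5 C3 A7.
Little-endian stores the least-significant byte at the lowest address.
Reassemble most-significant byte first: A7 C3 B5 13 → 0xA7C3B513.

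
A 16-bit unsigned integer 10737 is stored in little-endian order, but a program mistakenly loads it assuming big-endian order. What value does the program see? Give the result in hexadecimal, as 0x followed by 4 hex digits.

10737 in 16-bit hexadecimal is 0x29F1.
Stored little-endian, the bytes at ascending addresses are F1 29.
Read back as big-endian, the last byte is least significant, giving 0xF129.

0xF129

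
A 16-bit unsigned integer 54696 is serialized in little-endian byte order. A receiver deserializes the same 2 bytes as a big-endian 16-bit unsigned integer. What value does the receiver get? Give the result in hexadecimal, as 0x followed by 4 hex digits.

54696 in 16-bit hexadecimal is 0xD5A8.
Stored little-endian, the bytes at ascending addresses are A8 D5.
Read back as big-endian, the last byte is least significant, giving 0xA8D5.

0xA8D5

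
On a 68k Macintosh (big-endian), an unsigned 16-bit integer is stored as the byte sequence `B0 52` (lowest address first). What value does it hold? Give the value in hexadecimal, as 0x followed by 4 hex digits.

Big-endian stores the most-significant byte at the lowest address.
The bytes are already most-significant first: 0xB052.

0xB052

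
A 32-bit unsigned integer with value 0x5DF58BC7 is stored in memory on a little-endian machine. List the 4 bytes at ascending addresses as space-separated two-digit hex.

C7 8B F5 5D

Split into bytes (most-significant first): 5D F5 8B C7.
Little-endian stores the least-significant byte at the lowest address.
So at ascending addresses the bytes are C7 8B F5 5D.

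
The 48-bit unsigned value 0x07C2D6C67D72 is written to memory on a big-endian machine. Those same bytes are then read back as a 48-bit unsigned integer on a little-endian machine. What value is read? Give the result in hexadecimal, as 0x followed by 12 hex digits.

0x727DC6D6C207

Stored big-endian, the bytes at ascending addresses are 07 C2 D6 C6 7D 72.
Read back as little-endian, the first byte is least significant, giving 0x727DC6D6C207.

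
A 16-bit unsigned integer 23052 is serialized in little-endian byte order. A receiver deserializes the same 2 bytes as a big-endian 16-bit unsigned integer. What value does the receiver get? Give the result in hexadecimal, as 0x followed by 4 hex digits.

23052 in 16-bit hexadecimal is 0x5A0C.
Stored little-endian, the bytes at ascending addresses are 0C 5A.
Read back as big-endian, the last byte is least significant, giving 0x0C5A.

0x0C5A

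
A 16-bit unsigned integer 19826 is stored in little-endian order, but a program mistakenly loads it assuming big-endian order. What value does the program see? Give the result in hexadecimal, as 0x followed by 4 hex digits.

0x724D

19826 in 16-bit hexadecimal is 0x4D72.
Stored little-endian, the bytes at ascending addresses are 72 4D.
Read back as big-endian, the last byte is least significant, giving 0x724D.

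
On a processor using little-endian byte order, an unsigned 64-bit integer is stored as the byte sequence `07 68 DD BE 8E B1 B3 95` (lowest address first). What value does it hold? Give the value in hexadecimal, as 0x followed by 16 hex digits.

Little-endian: lowest address holds the least-significant byte.
Reassemble most-significant byte first: 95 B3 B1 8E BE DD 68 07 → 0x95B3B18EBEDD6807.

0x95B3B18EBEDD6807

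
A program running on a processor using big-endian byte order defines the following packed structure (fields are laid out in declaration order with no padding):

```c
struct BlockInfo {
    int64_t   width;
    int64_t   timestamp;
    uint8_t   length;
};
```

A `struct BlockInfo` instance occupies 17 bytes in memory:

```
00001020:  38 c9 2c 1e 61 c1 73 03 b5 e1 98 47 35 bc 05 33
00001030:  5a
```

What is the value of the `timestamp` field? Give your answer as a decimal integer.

-5340820251473083085

`timestamp` follows `width` (8 bytes), so it starts at byte offset 8 and occupies 8 bytes.
Bytes at offsets 8..15: B5 E1 98 47 35 BC 05 33.
Big-endian: lowest address holds the most-significant byte.
The bytes are already most-significant first: 0xB5E1984735BC0533.
Top bit is set, so as a signed 64-bit value this is 0xB5E1984735BC0533 − 2^64 = -5340820251473083085.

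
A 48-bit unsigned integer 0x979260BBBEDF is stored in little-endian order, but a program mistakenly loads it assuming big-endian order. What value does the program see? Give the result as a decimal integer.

246010280448663

Stored little-endian, the bytes at ascending addresses are DF BE BB 60 92 97.
Read back as big-endian, the last byte is least significant, giving 0xDFBEBB609297.
0xDFBEBB609297 = 246010280448663.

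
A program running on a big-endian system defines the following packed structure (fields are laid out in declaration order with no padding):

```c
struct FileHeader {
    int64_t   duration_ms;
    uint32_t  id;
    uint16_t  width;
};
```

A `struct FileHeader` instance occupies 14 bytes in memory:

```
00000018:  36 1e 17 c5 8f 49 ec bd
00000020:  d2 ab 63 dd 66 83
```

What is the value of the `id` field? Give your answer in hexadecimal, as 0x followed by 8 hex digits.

`id` follows `duration_ms` (8 bytes), so it starts at byte offset 8 and occupies 4 bytes.
Bytes at offsets 8..11: D2 AB 63 DD.
Big-endian: lowest address holds the most-significant byte.
The bytes are already most-significant first: 0xD2AB63DD.

0xD2AB63DD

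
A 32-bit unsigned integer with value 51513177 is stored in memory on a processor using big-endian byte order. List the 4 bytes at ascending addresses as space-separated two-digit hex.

51513177 in hexadecimal, padded to 32 bits, is 0x03120759.
Split into bytes (most-significant first): 03 12 07 59.
Big-endian: lowest address holds the most-significant byte.
So the memory order matches the most-significant-first order: 03 12 07 59.

03 12 07 59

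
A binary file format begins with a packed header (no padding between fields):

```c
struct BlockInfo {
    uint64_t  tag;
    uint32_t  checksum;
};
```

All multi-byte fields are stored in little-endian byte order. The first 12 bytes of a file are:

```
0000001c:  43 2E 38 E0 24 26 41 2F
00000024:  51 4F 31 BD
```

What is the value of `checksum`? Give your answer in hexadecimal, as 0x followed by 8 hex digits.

`checksum` follows `tag` (8 bytes), so it starts at byte offset 8 and occupies 4 bytes.
Bytes at offsets 8..11: 51 4F 31 BD.
In little-endian order the low byte comes first in memory.
Reassemble most-significant byte first: BD 31 4F 51 → 0xBD314F51.

0xBD314F51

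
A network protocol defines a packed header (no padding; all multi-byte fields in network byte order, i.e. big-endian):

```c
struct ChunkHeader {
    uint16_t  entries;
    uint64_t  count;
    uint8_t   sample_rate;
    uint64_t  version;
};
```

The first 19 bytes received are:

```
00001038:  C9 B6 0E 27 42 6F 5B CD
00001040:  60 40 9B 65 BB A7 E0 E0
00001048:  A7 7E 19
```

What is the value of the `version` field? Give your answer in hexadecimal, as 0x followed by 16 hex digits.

0x65BBA7E0E0A77E19

`version` follows `entries` (2 B), `count` (8 B), `sample_rate` (1 B), so it starts at offset 2 + 8 + 1 = 11 and occupies 8 bytes.
Bytes at offsets 11..18: 65 BB A7 E0 E0 A7 7E 19.
Big-endian: lowest address holds the most-significant byte.
The bytes are already most-significant first: 0x65BBA7E0E0A77E19.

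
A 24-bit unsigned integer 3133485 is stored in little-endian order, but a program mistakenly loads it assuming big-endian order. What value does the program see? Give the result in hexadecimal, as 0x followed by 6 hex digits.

0x2DD02F

3133485 in 24-bit hexadecimal is 0x2FD02D.
Stored little-endian, the bytes at ascending addresses are 2D D0 2F.
Read back as big-endian, the last byte is least significant, giving 0x2DD02F.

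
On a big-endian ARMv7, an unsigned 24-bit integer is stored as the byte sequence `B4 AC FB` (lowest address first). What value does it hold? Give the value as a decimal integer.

Big-endian: lowest address holds the most-significant byte.
The bytes are already most-significant first: 0xB4ACFB.
0xB4ACFB = 11840763.

11840763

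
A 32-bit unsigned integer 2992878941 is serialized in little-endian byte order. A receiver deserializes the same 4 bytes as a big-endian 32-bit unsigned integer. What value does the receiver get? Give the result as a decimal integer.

1572168626

2992878941 in 32-bit hexadecimal is 0xB263B55D.
Stored little-endian, the bytes at ascending addresses are 5D B5 63 B2.
Read back as big-endian, the last byte is least significant, giving 0x5DB563B2.
0x5DB563B2 = 1572168626.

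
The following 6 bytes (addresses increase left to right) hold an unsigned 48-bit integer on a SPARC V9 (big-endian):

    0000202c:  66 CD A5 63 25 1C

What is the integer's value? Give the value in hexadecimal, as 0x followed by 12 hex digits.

Big-endian: lowest address holds the most-significant byte.
The bytes are already most-significant first: 0x66CDA563251C.

0x66CDA563251C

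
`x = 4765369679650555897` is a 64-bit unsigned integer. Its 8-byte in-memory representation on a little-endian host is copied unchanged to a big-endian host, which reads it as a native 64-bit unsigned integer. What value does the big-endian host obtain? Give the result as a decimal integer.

17944590251993211202

4765369679650555897 in 64-bit hexadecimal is 0x4221FE79C2FD07F9.
Stored little-endian, the bytes at ascending addresses are F9 07 FD C2 79 FE 21 42.
Read back as big-endian, the last byte is least significant, giving 0xF907FDC279FE2142.
0xF907FDC279FE2142 = 17944590251993211202.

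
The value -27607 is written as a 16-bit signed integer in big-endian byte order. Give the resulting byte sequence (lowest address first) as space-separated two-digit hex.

94 29

Two's complement of -27607 in 16 bits: 27607 = 0x6BD7; invert → 0x9428; add 1 → 0x9429.
Split into bytes (most-significant first): 94 29.
In big-endian order the high byte comes first in memory.
So the memory order matches the most-significant-first order: 94 29.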